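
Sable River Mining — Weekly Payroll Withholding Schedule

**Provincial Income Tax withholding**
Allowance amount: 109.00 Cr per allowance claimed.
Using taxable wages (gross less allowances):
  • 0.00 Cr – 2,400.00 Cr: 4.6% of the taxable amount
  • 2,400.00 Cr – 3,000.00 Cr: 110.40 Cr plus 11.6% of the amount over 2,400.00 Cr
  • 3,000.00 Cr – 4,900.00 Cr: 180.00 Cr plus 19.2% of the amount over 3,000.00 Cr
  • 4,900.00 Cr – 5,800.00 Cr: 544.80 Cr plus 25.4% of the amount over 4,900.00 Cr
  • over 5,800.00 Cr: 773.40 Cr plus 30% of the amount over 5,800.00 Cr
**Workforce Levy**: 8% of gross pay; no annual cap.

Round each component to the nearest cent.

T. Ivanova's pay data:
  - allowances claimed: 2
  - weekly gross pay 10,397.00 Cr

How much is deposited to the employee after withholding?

Provincial Income Tax: taxable = 10,397.00 Cr − 2×109.00 Cr = 10,179.00 Cr
  773.40 Cr + 30% × (10,179.00 Cr − 5,800.00 Cr) = 773.40 Cr + 30% × 4,379.00 Cr = 2,087.10 Cr
Workforce Levy: 8% × 10,397.00 Cr = 831.76 Cr
Total withheld: 2,087.10 Cr + 831.76 Cr = 2,918.86 Cr
Net pay: 10,397.00 Cr − 2,918.86 Cr = 7,478.14 Cr

7,478.14 Cr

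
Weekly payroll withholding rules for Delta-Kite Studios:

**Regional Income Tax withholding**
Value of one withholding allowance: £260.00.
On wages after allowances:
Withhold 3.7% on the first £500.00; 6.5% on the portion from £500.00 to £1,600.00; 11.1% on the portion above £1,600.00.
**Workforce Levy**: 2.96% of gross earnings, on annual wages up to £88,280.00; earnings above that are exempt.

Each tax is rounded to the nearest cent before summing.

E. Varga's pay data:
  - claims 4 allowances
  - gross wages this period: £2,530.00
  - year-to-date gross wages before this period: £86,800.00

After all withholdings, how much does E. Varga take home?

£2,403.34

Regional Income Tax: taxable = £2,530.00 − 4×£260.00 = £1,490.00
  £18.50 + 6.5% × (£1,490.00 − £500.00) = £18.50 + 6.5% × £990.00 = £82.85
Workforce Levy: cap £88,280.00 − YTD £86,800.00 = £1,480.00 subject; 2.96% × £1,480.00 = £43.81
Total withheld: £82.85 + £43.81 = £126.66
Net pay: £2,530.00 − £126.66 = £2,403.34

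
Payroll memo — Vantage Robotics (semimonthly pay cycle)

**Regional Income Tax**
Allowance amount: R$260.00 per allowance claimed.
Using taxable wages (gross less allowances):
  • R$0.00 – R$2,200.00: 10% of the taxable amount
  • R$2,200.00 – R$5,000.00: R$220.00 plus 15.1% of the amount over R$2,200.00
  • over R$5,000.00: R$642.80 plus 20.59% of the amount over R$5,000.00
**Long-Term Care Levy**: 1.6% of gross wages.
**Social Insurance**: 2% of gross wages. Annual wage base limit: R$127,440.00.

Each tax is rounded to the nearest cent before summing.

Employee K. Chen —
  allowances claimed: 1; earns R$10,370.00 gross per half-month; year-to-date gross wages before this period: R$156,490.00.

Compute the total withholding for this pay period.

R$1,860.87

Regional Income Tax: taxable = R$10,370.00 − 1×R$260.00 = R$10,110.00
  R$642.80 + 20.59% × (R$10,110.00 − R$5,000.00) = R$642.80 + 20.59% × R$5,110.00 = R$1,694.95
Long-Term Care Levy: 1.6% × R$10,370.00 = R$165.92
Social Insurance: YTD R$156,490.00 ≥ cap R$127,440.00 → R$0.00
Total: R$1,694.95 + R$165.92 + R$0.00 = R$1,860.87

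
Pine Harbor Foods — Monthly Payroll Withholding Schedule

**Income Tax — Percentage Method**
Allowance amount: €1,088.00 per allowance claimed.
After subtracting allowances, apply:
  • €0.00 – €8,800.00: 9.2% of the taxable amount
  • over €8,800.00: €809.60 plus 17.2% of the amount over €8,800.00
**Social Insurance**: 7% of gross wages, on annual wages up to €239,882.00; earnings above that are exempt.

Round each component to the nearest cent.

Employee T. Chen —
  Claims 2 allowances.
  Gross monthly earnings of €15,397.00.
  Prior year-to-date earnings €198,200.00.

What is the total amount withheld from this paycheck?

Income Tax: taxable = €15,397.00 − 2×€1,088.00 = €13,221.00
  €809.60 + 17.2% × (€13,221.00 − €8,800.00) = €809.60 + 17.2% × €4,421.00 = €1,570.01
Social Insurance: 7% × €15,397.00 = €1,077.79
Total: €1,570.01 + €1,077.79 = €2,647.80

€2,647.80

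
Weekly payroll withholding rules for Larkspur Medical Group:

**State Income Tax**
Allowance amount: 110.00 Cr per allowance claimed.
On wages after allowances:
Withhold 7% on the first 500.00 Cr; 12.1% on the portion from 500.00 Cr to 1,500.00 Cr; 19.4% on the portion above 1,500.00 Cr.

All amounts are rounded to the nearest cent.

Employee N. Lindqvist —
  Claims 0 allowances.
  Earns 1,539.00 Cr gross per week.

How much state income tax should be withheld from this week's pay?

163.57 Cr

State Income Tax: taxable = 1,539.00 Cr
  156.00 Cr + 19.4% × (1,539.00 Cr − 1,500.00 Cr) = 156.00 Cr + 19.4% × 39.00 Cr = 163.57 Cr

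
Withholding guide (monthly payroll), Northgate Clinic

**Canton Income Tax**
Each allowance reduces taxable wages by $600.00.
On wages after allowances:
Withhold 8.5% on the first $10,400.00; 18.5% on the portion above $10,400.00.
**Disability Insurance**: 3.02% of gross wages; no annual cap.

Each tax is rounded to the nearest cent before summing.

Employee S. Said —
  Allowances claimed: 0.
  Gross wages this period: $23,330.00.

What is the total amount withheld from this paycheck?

Canton Income Tax: taxable = $23,330.00
  $884.00 + 18.5% × ($23,330.00 − $10,400.00) = $884.00 + 18.5% × $12,930.00 = $3,276.05
Disability Insurance: 3.02% × $23,330.00 = $704.57
Total: $3,276.05 + $704.57 = $3,980.62

$3,980.62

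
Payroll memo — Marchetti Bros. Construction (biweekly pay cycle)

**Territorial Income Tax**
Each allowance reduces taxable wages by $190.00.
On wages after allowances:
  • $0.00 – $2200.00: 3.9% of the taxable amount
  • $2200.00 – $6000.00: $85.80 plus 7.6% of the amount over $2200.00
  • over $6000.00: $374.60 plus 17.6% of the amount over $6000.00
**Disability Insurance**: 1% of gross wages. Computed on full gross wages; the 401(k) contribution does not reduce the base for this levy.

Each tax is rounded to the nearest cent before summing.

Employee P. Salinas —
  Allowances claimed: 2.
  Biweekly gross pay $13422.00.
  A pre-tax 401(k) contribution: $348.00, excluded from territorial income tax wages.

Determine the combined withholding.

Territorial Income Tax: taxable = $13422.00 − $348.00 − 2×$190.00 = $12694.00
  $374.60 + 17.6% × ($12694.00 − $6000.00) = $374.60 + 17.6% × $6694.00 = $1552.74
Disability Insurance: 1% × $13422.00 = $134.22
Total: $1552.74 + $134.22 = $1686.96

$1686.96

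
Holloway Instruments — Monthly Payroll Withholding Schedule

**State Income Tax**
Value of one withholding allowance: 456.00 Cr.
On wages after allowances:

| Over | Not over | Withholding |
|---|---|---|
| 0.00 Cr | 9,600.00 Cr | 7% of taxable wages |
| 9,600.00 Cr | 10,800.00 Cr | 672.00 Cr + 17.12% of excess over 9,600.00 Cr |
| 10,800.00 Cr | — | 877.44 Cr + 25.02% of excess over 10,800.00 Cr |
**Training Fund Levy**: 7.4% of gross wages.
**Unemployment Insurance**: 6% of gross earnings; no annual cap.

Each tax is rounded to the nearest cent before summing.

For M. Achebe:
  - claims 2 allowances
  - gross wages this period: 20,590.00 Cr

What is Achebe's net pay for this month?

State Income Tax: taxable = 20,590.00 Cr − 2×456.00 Cr = 19,678.00 Cr
  877.44 Cr + 25.02% × (19,678.00 Cr − 10,800.00 Cr) = 877.44 Cr + 25.02% × 8,878.00 Cr = 3,098.72 Cr
Training Fund Levy: 7.4% × 20,590.00 Cr = 1,523.66 Cr
Unemployment Insurance: 6% × 20,590.00 Cr = 1,235.40 Cr
Total withheld: 3,098.72 Cr + 1,523.66 Cr + 1,235.40 Cr = 5,857.78 Cr
Net pay: 20,590.00 Cr − 5,857.78 Cr = 14,732.22 Cr

14,732.22 Cr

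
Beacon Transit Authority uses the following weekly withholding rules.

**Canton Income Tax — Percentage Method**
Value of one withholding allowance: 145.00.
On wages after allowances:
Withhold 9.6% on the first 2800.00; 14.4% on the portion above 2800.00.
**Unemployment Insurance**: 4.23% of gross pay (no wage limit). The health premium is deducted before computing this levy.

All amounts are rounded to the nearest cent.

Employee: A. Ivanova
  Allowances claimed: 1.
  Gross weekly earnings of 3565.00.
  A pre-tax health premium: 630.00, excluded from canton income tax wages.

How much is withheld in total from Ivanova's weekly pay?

Canton Income Tax: taxable = 3565.00 − 630.00 − 1×145.00 = 2790.00
  9.6% × 2790.00 = 267.84
Unemployment Insurance: 4.23% × 2935.00 = 124.15
Total: 267.84 + 124.15 = 391.99

391.99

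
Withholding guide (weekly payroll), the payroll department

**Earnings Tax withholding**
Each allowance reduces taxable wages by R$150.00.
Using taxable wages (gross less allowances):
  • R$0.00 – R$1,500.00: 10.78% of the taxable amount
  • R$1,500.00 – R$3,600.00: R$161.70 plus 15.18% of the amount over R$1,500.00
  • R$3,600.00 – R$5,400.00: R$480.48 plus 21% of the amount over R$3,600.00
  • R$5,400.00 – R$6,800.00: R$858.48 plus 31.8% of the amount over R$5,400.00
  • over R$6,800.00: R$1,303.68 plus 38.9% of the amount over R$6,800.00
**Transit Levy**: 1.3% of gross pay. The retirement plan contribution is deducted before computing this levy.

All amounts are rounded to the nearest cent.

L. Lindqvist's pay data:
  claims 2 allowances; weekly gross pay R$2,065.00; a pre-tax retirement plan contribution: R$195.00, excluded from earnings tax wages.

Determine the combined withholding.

R$196.64

Earnings Tax: taxable = R$2,065.00 − R$195.00 − 2×R$150.00 = R$1,570.00
  R$161.70 + 15.18% × (R$1,570.00 − R$1,500.00) = R$161.70 + 15.18% × R$70.00 = R$172.33
Transit Levy: 1.3% × R$1,870.00 = R$24.31
Total: R$172.33 + R$24.31 = R$196.64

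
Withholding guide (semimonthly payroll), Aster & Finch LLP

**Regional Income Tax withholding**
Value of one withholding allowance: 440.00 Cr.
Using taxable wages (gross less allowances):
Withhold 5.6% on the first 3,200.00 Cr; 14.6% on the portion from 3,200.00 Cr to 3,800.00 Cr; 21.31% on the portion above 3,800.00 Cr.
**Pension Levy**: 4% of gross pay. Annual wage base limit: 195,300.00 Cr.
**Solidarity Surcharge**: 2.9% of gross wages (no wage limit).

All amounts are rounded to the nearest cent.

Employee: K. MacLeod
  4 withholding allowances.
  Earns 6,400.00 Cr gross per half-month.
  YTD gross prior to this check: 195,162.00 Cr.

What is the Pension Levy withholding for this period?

5.52 Cr

Pension Levy: cap 195,300.00 Cr − YTD 195,162.00 Cr = 138.00 Cr subject; 4% × 138.00 Cr = 5.52 Cr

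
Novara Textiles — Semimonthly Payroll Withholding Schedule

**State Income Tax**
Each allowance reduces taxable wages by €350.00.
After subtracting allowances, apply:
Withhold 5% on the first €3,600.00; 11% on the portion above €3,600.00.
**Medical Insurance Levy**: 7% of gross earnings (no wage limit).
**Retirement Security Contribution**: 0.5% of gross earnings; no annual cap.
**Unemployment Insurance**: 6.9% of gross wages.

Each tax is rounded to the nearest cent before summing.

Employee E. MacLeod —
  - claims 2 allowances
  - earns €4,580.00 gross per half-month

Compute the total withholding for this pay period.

State Income Tax: taxable = €4,580.00 − 2×€350.00 = €3,880.00
  €180.00 + 11% × (€3,880.00 − €3,600.00) = €180.00 + 11% × €280.00 = €210.80
Medical Insurance Levy: 7% × €4,580.00 = €320.60
Retirement Security Contribution: 0.5% × €4,580.00 = €22.90
Unemployment Insurance: 6.9% × €4,580.00 = €316.02
Total: €210.80 + €320.60 + €22.90 + €316.02 = €870.32

€870.32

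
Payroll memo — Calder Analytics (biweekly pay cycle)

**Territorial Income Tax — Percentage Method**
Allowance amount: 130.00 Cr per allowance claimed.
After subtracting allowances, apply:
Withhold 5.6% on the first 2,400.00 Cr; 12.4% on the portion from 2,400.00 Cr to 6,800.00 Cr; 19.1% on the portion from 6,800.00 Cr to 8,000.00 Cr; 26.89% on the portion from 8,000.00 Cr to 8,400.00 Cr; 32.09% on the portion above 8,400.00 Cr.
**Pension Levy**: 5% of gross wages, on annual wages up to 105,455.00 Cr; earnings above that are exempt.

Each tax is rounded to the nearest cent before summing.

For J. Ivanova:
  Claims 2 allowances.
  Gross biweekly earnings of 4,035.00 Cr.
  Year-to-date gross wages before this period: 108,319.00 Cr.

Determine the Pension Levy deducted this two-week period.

Pension Levy: YTD 108,319.00 Cr ≥ cap 105,455.00 Cr → 0.00 Cr

0.00 Cr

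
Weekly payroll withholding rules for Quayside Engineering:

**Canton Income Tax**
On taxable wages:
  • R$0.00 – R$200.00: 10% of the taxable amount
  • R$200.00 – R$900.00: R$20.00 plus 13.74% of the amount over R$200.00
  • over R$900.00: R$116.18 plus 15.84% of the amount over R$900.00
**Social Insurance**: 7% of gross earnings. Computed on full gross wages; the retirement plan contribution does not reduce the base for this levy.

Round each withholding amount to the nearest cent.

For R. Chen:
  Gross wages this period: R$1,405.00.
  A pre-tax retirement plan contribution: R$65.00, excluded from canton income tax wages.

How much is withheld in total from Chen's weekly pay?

R$284.23

Canton Income Tax: taxable = R$1,405.00 − R$65.00 = R$1,340.00
  R$116.18 + 15.84% × (R$1,340.00 − R$900.00) = R$116.18 + 15.84% × R$440.00 = R$185.88
Social Insurance: 7% × R$1,405.00 = R$98.35
Total: R$185.88 + R$98.35 = R$284.23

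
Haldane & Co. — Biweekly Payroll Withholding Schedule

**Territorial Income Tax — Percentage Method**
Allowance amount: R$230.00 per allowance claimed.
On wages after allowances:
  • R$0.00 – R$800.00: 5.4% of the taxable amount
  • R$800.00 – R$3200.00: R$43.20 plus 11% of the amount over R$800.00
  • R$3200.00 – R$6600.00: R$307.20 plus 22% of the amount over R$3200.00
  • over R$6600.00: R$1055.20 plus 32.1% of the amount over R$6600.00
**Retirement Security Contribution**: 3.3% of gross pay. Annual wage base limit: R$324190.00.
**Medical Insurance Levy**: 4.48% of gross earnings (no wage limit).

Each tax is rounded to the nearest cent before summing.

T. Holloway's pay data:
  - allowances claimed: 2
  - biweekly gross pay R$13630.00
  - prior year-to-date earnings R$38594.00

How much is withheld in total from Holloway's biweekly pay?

R$4224.58

Territorial Income Tax: taxable = R$13630.00 − 2×R$230.00 = R$13170.00
  R$1055.20 + 32.1% × (R$13170.00 − R$6600.00) = R$1055.20 + 32.1% × R$6570.00 = R$3164.17
Retirement Security Contribution: 3.3% × R$13630.00 = R$449.79
Medical Insurance Levy: 4.48% × R$13630.00 = R$610.62
Total: R$3164.17 + R$449.79 + R$610.62 = R$4224.58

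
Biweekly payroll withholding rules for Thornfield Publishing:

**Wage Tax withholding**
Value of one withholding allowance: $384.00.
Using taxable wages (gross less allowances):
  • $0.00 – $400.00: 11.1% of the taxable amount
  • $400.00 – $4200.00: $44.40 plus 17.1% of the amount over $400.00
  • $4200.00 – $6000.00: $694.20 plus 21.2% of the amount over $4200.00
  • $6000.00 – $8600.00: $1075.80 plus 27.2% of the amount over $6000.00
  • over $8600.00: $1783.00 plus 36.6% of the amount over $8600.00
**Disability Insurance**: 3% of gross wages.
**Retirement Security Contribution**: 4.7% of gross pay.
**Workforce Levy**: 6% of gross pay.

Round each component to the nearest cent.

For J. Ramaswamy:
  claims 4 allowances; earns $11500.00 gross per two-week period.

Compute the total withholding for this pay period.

$3857.72

Wage Tax: taxable = $11500.00 − 4×$384.00 = $9964.00
  $1783.00 + 36.6% × ($9964.00 − $8600.00) = $1783.00 + 36.6% × $1364.00 = $2282.22
Disability Insurance: 3% × $11500.00 = $345.00
Retirement Security Contribution: 4.7% × $11500.00 = $540.50
Workforce Levy: 6% × $11500.00 = $690.00
Total: $2282.22 + $345.00 + $540.50 + $690.00 = $3857.72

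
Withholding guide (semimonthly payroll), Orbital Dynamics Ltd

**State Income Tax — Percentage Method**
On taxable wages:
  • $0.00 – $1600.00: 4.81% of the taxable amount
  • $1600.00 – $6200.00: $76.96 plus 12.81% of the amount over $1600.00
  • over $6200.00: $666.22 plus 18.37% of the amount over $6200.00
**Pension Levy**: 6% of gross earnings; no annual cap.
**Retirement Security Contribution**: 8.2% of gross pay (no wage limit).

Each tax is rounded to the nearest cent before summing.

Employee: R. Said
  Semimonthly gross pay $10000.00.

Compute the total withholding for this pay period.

State Income Tax: taxable = $10000.00
  $666.22 + 18.37% × ($10000.00 − $6200.00) = $666.22 + 18.37% × $3800.00 = $1364.28
Pension Levy: 6% × $10000.00 = $600.00
Retirement Security Contribution: 8.2% × $10000.00 = $820.00
Total: $1364.28 + $600.00 + $820.00 = $2784.28

$2784.28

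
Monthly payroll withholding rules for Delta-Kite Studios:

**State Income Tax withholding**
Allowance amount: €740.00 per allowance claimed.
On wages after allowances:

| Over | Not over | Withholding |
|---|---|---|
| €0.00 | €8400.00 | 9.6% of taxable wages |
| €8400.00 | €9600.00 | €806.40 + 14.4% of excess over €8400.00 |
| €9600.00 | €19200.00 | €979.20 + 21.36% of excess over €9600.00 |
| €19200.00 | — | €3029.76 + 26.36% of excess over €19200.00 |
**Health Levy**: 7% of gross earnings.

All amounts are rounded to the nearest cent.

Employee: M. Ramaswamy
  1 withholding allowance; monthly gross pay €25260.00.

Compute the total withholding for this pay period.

State Income Tax: taxable = €25260.00 − 1×€740.00 = €24520.00
  €3029.76 + 26.36% × (€24520.00 − €19200.00) = €3029.76 + 26.36% × €5320.00 = €4432.11
Health Levy: 7% × €25260.00 = €1768.20
Total: €4432.11 + €1768.20 = €6200.31

€6200.31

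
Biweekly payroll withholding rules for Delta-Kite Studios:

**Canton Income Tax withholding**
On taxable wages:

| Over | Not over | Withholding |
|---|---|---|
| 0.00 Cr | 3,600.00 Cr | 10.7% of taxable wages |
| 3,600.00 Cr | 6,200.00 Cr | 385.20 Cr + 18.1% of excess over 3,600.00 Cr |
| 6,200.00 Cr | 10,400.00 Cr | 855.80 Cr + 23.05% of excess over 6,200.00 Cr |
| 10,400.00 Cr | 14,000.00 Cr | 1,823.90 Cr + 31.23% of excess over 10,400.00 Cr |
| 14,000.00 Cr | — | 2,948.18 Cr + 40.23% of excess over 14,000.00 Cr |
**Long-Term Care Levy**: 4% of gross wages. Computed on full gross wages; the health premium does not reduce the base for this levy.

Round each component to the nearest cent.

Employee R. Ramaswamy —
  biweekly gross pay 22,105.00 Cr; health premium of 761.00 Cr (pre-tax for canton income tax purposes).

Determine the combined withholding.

6,786.87 Cr

Canton Income Tax: taxable = 22,105.00 Cr − 761.00 Cr = 21,344.00 Cr
  2,948.18 Cr + 40.23% × (21,344.00 Cr − 14,000.00 Cr) = 2,948.18 Cr + 40.23% × 7,344.00 Cr = 5,902.67 Cr
Long-Term Care Levy: 4% × 22,105.00 Cr = 884.20 Cr
Total: 5,902.67 Cr + 884.20 Cr = 6,786.87 Cr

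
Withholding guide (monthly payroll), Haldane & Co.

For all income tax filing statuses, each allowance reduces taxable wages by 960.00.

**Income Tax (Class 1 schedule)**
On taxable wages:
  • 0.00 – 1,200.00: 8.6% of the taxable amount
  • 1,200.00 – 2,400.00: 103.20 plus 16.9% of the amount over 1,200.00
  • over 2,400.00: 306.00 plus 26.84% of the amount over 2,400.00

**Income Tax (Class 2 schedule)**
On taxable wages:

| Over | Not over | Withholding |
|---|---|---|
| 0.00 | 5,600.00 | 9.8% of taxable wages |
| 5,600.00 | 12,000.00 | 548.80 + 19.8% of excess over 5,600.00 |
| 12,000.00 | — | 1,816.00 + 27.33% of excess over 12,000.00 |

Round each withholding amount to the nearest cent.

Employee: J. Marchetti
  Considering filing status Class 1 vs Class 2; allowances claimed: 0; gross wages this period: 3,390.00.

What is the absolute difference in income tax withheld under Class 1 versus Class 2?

Income Tax (Class 1): taxable = 3,390.00
  306.00 + 26.84% × (3,390.00 − 2,400.00) = 306.00 + 26.84% × 990.00 = 571.72
Income Tax (Class 2): taxable = 3,390.00
  9.8% × 3,390.00 = 332.22
Difference: |571.72 − 332.22| = 239.50 (higher under Class 1)

239.50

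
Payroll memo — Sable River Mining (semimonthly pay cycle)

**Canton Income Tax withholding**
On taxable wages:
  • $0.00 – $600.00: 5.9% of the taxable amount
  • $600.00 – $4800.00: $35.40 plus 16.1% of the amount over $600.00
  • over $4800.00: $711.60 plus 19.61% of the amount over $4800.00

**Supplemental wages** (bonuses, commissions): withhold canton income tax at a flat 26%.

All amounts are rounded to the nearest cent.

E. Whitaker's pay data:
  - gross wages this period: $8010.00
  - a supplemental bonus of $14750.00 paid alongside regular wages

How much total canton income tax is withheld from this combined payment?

$5176.08

Canton Income Tax: taxable = $8010.00
  $711.60 + 19.61% × ($8010.00 − $4800.00) = $711.60 + 19.61% × $3210.00 = $1341.08
Supplemental (26% flat on bonus): 26% × $14750.00 = $3835.00
Total canton income tax: $1341.08 + $3835.00 = $5176.08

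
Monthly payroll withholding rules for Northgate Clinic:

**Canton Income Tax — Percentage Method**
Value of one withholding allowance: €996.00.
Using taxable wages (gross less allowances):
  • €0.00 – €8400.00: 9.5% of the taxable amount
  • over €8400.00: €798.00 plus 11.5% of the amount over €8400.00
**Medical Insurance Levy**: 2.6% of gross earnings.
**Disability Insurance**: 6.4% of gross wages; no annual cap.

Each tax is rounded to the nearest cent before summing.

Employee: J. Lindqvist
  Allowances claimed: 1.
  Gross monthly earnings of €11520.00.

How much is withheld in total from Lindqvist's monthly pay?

€2079.06

Canton Income Tax: taxable = €11520.00 − 1×€996.00 = €10524.00
  €798.00 + 11.5% × (€10524.00 − €8400.00) = €798.00 + 11.5% × €2124.00 = €1042.26
Medical Insurance Levy: 2.6% × €11520.00 = €299.52
Disability Insurance: 6.4% × €11520.00 = €737.28
Total: €1042.26 + €299.52 + €737.28 = €2079.06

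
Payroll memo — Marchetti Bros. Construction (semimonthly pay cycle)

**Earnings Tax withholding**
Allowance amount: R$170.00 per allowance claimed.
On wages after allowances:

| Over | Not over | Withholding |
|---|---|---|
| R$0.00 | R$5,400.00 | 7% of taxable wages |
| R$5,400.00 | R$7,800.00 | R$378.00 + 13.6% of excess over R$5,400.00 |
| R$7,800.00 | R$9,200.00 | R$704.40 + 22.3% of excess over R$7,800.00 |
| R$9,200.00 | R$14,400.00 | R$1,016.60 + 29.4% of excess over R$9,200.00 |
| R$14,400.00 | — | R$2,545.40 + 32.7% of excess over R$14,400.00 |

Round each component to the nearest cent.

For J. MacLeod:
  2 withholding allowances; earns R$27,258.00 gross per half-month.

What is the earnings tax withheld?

Earnings Tax: taxable = R$27,258.00 − 2×R$170.00 = R$26,918.00
  R$2,545.40 + 32.7% × (R$26,918.00 − R$14,400.00) = R$2,545.40 + 32.7% × R$12,518.00 = R$6,638.79

R$6,638.79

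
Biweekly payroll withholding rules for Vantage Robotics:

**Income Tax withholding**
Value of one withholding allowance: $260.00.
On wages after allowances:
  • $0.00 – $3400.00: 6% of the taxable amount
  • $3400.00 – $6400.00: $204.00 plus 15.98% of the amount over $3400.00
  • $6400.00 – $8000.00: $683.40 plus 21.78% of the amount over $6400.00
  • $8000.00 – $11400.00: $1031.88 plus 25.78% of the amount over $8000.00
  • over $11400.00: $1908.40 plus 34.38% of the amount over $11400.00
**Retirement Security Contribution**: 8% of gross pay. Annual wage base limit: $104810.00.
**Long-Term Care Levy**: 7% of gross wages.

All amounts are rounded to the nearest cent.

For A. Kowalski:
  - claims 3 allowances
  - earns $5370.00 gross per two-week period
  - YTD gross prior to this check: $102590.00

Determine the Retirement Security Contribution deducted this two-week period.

$177.60

Retirement Security Contribution: cap $104810.00 − YTD $102590.00 = $2220.00 subject; 8% × $2220.00 = $177.60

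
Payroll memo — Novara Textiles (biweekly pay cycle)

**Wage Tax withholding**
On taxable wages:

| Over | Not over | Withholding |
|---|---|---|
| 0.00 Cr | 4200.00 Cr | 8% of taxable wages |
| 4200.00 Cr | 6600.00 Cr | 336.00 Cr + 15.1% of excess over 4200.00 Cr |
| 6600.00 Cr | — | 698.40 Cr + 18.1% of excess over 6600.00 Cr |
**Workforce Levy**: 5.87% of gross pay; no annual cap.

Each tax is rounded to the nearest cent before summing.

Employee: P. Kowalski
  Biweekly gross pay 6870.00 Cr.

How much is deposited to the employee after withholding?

Wage Tax: taxable = 6870.00 Cr
  698.40 Cr + 18.1% × (6870.00 Cr − 6600.00 Cr) = 698.40 Cr + 18.1% × 270.00 Cr = 747.27 Cr
Workforce Levy: 5.87% × 6870.00 Cr = 403.27 Cr
Total withheld: 747.27 Cr + 403.27 Cr = 1150.54 Cr
Net pay: 6870.00 Cr − 1150.54 Cr = 5719.46 Cr

5719.46 Cr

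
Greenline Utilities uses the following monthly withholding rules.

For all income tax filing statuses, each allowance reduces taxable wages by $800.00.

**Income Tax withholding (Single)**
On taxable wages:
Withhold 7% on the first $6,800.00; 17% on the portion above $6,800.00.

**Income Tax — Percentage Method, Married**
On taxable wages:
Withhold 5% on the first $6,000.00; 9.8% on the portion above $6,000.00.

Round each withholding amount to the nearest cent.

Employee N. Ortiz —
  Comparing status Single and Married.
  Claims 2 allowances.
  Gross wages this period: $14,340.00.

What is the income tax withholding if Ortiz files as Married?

Income Tax (Married): taxable = $14,340.00 − 2×$800.00 = $12,740.00
  $300.00 + 9.8% × ($12,740.00 − $6,000.00) = $300.00 + 9.8% × $6,740.00 = $960.52

$960.52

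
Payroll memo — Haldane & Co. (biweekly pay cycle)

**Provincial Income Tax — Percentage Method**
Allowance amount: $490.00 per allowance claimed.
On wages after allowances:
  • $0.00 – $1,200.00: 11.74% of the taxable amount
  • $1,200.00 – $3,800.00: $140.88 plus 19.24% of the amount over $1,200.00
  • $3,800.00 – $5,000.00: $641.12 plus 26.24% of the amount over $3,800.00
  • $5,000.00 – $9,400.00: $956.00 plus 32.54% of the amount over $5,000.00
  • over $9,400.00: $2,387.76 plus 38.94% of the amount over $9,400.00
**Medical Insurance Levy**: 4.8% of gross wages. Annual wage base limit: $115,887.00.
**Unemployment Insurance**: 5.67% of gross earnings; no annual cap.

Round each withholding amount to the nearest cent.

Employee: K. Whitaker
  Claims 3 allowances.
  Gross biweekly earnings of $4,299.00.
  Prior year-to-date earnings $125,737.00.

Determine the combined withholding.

Provincial Income Tax: taxable = $4,299.00 − 3×$490.00 = $2,829.00
  $140.88 + 19.24% × ($2,829.00 − $1,200.00) = $140.88 + 19.24% × $1,629.00 = $454.30
Medical Insurance Levy: YTD $125,737.00 ≥ cap $115,887.00 → $0.00
Unemployment Insurance: 5.67% × $4,299.00 = $243.75
Total: $454.30 + $0.00 + $243.75 = $698.05

$698.05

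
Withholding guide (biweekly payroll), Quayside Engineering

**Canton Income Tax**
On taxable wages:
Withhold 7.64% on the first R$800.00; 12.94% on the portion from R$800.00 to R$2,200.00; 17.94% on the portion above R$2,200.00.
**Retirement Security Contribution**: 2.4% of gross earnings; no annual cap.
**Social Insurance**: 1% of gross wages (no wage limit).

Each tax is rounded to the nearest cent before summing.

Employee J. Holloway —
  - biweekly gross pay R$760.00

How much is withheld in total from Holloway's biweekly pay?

Canton Income Tax: taxable = R$760.00
  7.64% × R$760.00 = R$58.06
Retirement Security Contribution: 2.4% × R$760.00 = R$18.24
Social Insurance: 1% × R$760.00 = R$7.60
Total: R$58.06 + R$18.24 + R$7.60 = R$83.90

R$83.90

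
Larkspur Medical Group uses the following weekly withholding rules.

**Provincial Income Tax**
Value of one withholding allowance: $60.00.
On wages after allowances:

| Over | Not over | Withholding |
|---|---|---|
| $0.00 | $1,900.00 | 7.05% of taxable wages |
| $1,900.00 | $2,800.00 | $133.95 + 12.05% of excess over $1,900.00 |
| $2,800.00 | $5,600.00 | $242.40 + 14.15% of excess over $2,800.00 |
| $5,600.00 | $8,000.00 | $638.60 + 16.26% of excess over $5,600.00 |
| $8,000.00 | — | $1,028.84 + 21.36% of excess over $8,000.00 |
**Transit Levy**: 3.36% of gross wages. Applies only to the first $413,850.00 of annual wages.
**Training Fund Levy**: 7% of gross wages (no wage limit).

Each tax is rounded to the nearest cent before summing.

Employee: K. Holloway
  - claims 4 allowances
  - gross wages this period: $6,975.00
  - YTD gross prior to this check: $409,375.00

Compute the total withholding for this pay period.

Provincial Income Tax: taxable = $6,975.00 − 4×$60.00 = $6,735.00
  $638.60 + 16.26% × ($6,735.00 − $5,600.00) = $638.60 + 16.26% × $1,135.00 = $823.15
Transit Levy: cap $413,850.00 − YTD $409,375.00 = $4,475.00 subject; 3.36% × $4,475.00 = $150.36
Training Fund Levy: 7% × $6,975.00 = $488.25
Total: $823.15 + $150.36 + $488.25 = $1,461.76

$1,461.76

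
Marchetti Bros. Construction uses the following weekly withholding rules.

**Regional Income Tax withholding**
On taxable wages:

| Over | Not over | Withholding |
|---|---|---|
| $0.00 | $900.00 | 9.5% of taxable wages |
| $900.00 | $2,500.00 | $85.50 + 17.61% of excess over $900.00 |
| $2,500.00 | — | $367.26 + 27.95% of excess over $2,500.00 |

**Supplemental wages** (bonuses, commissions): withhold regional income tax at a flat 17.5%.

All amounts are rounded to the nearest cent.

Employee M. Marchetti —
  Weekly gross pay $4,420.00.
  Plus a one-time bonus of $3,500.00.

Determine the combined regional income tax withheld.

$1,516.40

Regional Income Tax: taxable = $4,420.00
  $367.26 + 27.95% × ($4,420.00 − $2,500.00) = $367.26 + 27.95% × $1,920.00 = $903.90
Supplemental (17.5% flat on bonus): 17.5% × $3,500.00 = $612.50
Total regional income tax: $903.90 + $612.50 = $1,516.40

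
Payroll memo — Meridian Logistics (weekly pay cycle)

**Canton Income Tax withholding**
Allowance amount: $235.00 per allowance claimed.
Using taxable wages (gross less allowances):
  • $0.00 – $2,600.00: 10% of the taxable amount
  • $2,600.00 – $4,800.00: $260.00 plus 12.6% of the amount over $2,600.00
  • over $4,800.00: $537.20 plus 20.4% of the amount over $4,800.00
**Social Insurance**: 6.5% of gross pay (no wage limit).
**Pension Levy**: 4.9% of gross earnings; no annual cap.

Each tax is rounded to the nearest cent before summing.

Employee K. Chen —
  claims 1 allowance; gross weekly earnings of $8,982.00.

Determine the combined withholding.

$2,366.34

Canton Income Tax: taxable = $8,982.00 − 1×$235.00 = $8,747.00
  $537.20 + 20.4% × ($8,747.00 − $4,800.00) = $537.20 + 20.4% × $3,947.00 = $1,342.39
Social Insurance: 6.5% × $8,982.00 = $583.83
Pension Levy: 4.9% × $8,982.00 = $440.12
Total: $1,342.39 + $583.83 + $440.12 = $2,366.34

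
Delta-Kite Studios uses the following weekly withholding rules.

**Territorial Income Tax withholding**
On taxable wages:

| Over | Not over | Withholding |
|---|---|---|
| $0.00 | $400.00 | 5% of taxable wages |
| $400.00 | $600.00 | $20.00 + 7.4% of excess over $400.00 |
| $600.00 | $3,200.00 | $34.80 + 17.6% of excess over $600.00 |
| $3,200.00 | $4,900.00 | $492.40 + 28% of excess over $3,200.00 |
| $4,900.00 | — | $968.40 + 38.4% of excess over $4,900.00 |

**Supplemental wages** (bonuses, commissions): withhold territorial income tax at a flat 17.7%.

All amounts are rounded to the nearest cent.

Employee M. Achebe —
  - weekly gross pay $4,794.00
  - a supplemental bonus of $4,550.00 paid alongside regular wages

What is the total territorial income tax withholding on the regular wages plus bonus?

Territorial Income Tax: taxable = $4,794.00
  $492.40 + 28% × ($4,794.00 − $3,200.00) = $492.40 + 28% × $1,594.00 = $938.72
Supplemental (17.7% flat on bonus): 17.7% × $4,550.00 = $805.35
Total territorial income tax: $938.72 + $805.35 = $1,744.07

$1,744.07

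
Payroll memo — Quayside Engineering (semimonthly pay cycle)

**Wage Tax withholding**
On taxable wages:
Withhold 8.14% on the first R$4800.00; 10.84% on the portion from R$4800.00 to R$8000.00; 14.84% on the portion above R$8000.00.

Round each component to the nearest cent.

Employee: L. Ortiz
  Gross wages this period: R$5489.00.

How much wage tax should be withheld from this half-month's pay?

Wage Tax: taxable = R$5489.00
  R$390.72 + 10.84% × (R$5489.00 − R$4800.00) = R$390.72 + 10.84% × R$689.00 = R$465.41

R$465.41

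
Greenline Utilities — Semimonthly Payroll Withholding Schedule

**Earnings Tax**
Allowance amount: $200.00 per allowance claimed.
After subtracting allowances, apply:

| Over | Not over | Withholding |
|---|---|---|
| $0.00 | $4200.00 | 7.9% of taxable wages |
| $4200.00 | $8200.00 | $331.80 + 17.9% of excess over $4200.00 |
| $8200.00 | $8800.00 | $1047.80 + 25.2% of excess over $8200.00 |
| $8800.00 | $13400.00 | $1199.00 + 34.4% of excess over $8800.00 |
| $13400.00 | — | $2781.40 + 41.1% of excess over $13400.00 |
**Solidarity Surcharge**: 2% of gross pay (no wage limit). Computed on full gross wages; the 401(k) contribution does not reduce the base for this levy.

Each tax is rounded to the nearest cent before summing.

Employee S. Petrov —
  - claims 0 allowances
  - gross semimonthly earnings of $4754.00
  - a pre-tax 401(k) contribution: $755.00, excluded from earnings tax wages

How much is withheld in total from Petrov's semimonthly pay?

Earnings Tax: taxable = $4754.00 − $755.00 = $3999.00
  7.9% × $3999.00 = $315.92
Solidarity Surcharge: 2% × $4754.00 = $95.08
Total: $315.92 + $95.08 = $411.00

$411.00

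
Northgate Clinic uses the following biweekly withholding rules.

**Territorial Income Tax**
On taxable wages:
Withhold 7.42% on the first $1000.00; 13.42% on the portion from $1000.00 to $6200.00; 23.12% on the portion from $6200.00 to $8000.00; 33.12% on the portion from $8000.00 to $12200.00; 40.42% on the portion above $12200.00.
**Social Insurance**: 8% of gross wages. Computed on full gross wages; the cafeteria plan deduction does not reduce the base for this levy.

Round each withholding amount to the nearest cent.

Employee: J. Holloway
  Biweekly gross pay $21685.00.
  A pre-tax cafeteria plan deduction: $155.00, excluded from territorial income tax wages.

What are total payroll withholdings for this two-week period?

Territorial Income Tax: taxable = $21685.00 − $155.00 = $21530.00
  $2579.24 + 40.42% × ($21530.00 − $12200.00) = $2579.24 + 40.42% × $9330.00 = $6350.43
Social Insurance: 8% × $21685.00 = $1734.80
Total: $6350.43 + $1734.80 = $8085.23

$8085.23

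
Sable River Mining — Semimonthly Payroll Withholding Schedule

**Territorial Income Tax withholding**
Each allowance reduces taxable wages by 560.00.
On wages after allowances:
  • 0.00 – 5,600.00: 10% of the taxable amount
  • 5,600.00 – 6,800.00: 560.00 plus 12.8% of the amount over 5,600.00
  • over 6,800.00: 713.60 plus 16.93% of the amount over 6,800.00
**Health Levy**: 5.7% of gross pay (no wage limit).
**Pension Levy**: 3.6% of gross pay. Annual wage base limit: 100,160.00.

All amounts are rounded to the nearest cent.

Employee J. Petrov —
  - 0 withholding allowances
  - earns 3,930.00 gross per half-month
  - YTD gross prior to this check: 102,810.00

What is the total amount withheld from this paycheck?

Territorial Income Tax: taxable = 3,930.00
  10% × 3,930.00 = 393.00
Health Levy: 5.7% × 3,930.00 = 224.01
Pension Levy: YTD 102,810.00 ≥ cap 100,160.00 → 0.00
Total: 393.00 + 224.01 + 0.00 = 617.01

617.01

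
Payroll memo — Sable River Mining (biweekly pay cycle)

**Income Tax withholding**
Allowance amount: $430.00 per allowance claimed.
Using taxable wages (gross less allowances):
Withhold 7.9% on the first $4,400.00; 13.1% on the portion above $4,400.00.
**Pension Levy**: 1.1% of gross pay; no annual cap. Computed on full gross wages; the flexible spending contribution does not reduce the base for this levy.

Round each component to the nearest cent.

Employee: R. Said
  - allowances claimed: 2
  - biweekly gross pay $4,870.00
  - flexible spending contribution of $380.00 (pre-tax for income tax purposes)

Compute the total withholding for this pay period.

Income Tax: taxable = $4,870.00 − $380.00 − 2×$430.00 = $3,630.00
  7.9% × $3,630.00 = $286.77
Pension Levy: 1.1% × $4,870.00 = $53.57
Total: $286.77 + $53.57 = $340.34

$340.34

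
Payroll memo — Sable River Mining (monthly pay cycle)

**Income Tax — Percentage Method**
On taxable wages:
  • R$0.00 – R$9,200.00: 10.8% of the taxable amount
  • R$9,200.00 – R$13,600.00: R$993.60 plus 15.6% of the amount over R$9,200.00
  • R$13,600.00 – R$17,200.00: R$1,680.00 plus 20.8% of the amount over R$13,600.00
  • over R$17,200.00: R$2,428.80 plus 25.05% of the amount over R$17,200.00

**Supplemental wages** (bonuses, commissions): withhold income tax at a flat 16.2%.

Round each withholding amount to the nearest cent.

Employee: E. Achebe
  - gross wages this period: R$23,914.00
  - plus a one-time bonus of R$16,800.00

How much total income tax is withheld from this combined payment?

Income Tax: taxable = R$23,914.00
  R$2,428.80 + 25.05% × (R$23,914.00 − R$17,200.00) = R$2,428.80 + 25.05% × R$6,714.00 = R$4,110.66
Supplemental (16.2% flat on bonus): 16.2% × R$16,800.00 = R$2,721.60
Total income tax: R$4,110.66 + R$2,721.60 = R$6,832.26

R$6,832.26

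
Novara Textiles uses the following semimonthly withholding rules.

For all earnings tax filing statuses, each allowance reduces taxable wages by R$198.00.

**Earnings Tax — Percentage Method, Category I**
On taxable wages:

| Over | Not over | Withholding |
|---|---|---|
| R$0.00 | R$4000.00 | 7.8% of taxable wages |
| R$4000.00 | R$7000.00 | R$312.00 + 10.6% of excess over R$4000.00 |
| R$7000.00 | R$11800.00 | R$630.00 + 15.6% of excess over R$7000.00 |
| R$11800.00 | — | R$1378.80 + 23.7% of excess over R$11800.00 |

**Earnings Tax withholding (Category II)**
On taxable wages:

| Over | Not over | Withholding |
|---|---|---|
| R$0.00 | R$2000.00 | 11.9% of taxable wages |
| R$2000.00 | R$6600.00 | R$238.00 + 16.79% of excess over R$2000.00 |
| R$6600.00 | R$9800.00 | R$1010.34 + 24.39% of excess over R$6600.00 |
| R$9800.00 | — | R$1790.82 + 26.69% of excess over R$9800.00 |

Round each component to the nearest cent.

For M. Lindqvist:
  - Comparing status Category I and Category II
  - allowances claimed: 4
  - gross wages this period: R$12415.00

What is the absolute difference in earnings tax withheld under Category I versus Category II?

R$926.19

Earnings Tax (Category I): taxable = R$12415.00 − 4×R$198.00 = R$11623.00
  R$630.00 + 15.6% × (R$11623.00 − R$7000.00) = R$630.00 + 15.6% × R$4623.00 = R$1351.19
Earnings Tax (Category II): taxable = R$12415.00 − 4×R$198.00 = R$11623.00
  R$1790.82 + 26.69% × (R$11623.00 − R$9800.00) = R$1790.82 + 26.69% × R$1823.00 = R$2277.38
Difference: |R$1351.19 − R$2277.38| = R$926.19 (higher under Category II)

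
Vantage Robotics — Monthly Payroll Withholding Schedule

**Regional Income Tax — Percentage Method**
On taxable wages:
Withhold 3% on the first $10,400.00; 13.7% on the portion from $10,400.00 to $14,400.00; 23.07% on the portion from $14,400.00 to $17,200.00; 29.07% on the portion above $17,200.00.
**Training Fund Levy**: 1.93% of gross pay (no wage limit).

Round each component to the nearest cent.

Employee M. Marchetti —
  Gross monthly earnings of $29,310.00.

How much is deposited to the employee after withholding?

$23,717.98

Regional Income Tax: taxable = $29,310.00
  $1,505.96 + 29.07% × ($29,310.00 − $17,200.00) = $1,505.96 + 29.07% × $12,110.00 = $5,026.34
Training Fund Levy: 1.93% × $29,310.00 = $565.68
Total withheld: $5,026.34 + $565.68 = $5,592.02
Net pay: $29,310.00 − $5,592.02 = $23,717.98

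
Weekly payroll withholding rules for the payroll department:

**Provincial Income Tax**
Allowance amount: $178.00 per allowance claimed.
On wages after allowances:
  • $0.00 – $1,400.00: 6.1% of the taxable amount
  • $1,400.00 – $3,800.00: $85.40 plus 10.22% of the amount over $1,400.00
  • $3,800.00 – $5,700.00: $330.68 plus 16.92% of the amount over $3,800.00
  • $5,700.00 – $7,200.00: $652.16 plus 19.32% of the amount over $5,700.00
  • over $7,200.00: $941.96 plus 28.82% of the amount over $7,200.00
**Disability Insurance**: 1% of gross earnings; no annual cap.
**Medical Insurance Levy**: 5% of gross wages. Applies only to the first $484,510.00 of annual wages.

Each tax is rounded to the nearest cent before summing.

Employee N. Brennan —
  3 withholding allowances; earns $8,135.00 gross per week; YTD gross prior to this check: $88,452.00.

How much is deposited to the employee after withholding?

Provincial Income Tax: taxable = $8,135.00 − 3×$178.00 = $7,601.00
  $941.96 + 28.82% × ($7,601.00 − $7,200.00) = $941.96 + 28.82% × $401.00 = $1,057.53
Disability Insurance: 1% × $8,135.00 = $81.35
Medical Insurance Levy: 5% × $8,135.00 = $406.75
Total withheld: $1,057.53 + $81.35 + $406.75 = $1,545.63
Net pay: $8,135.00 − $1,545.63 = $6,589.37

$6,589.37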